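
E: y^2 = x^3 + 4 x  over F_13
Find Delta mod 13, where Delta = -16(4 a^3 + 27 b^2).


4 a^3 + 27 b^2 = 4*4^3 + 27*0^2 = 256 + 0 = 256
Delta = -16 * (256) = -4096
Delta mod 13 = 12

Delta = 12 (mod 13)


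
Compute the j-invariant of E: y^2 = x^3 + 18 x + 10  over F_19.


Delta = -16(4 a^3 + 27 b^2) mod 19 = 13
-1728 * (4 a)^3 = -1728 * (4*18)^3 mod 19 = 12
j = 12 * 13^(-1) mod 19 = 17

j = 17 (mod 19)


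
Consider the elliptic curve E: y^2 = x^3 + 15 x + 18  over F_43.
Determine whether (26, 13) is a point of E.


Check whether y^2 = x^3 + 15 x + 18 (mod 43) for (x, y) = (26, 13).
LHS: y^2 = 13^2 mod 43 = 40
RHS: x^3 + 15 x + 18 = 26^3 + 15*26 + 18 mod 43 = 10
LHS != RHS

No, not on the curve


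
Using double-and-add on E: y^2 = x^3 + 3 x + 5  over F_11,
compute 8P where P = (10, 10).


k = 8 = 1000_2 (binary, LSB first: 0001)
Double-and-add from P = (10, 10):
  bit 0 = 0: acc unchanged = O
  bit 1 = 0: acc unchanged = O
  bit 2 = 0: acc unchanged = O
  bit 3 = 1: acc = O + (10, 1) = (10, 1)

8P = (10, 1)


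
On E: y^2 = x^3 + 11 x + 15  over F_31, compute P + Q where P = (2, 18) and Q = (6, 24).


P != Q, so use the chord formula.
s = (y2 - y1) / (x2 - x1) = (6) / (4) mod 31 = 17
x3 = s^2 - x1 - x2 mod 31 = 17^2 - 2 - 6 = 2
y3 = s (x1 - x3) - y1 mod 31 = 17 * (2 - 2) - 18 = 13

P + Q = (2, 13)


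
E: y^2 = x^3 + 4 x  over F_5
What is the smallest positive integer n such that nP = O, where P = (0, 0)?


Compute successive multiples of P until we hit O:
  1P = (0, 0)
  2P = O

ord(P) = 2


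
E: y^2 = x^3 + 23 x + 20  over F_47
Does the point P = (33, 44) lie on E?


Check whether y^2 = x^3 + 23 x + 20 (mod 47) for (x, y) = (33, 44).
LHS: y^2 = 44^2 mod 47 = 9
RHS: x^3 + 23 x + 20 = 33^3 + 23*33 + 20 mod 47 = 9
LHS = RHS

Yes, on the curve


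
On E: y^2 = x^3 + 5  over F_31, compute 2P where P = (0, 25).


Doubling: s = (3 x1^2 + a) / (2 y1)
s = (3*0^2 + 0) / (2*25) mod 31 = 0
x3 = s^2 - 2 x1 mod 31 = 0^2 - 2*0 = 0
y3 = s (x1 - x3) - y1 mod 31 = 0 * (0 - 0) - 25 = 6

2P = (0, 6)


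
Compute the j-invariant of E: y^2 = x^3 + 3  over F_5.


Delta = -16(4 a^3 + 27 b^2) mod 5 = 2
-1728 * (4 a)^3 = -1728 * (4*0)^3 mod 5 = 0
j = 0 * 2^(-1) mod 5 = 0

j = 0 (mod 5)


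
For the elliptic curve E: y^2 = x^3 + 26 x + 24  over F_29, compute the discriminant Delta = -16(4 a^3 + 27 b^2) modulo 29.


4 a^3 + 27 b^2 = 4*26^3 + 27*24^2 = 70304 + 15552 = 85856
Delta = -16 * (85856) = -1373696
Delta mod 29 = 5

Delta = 5 (mod 29)


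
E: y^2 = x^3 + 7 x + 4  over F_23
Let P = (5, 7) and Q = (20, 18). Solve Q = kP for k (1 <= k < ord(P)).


Enumerate multiples of P until we hit Q = (20, 18):
  1P = (5, 7)
  2P = (6, 20)
  3P = (20, 5)
  4P = (11, 3)
  5P = (10, 4)
  6P = (1, 9)
  7P = (0, 2)
  8P = (19, 2)
  9P = (3, 12)
  10P = (4, 2)
  11P = (16, 7)
  12P = (2, 16)
  13P = (2, 7)
  14P = (16, 16)
  15P = (4, 21)
  16P = (3, 11)
  17P = (19, 21)
  18P = (0, 21)
  19P = (1, 14)
  20P = (10, 19)
  21P = (11, 20)
  22P = (20, 18)
Match found at i = 22.

k = 22


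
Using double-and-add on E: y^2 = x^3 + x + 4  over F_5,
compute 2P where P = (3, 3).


k = 2 = 10_2 (binary, LSB first: 01)
Double-and-add from P = (3, 3):
  bit 0 = 0: acc unchanged = O
  bit 1 = 1: acc = O + (3, 2) = (3, 2)

2P = (3, 2)


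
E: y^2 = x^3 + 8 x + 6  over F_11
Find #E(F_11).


For each x in F_11, count y with y^2 = x^3 + 8 x + 6 mod 11:
  x = 1: RHS = 4, y in [2, 9]  -> 2 point(s)
  x = 4: RHS = 3, y in [5, 6]  -> 2 point(s)
  x = 7: RHS = 9, y in [3, 8]  -> 2 point(s)
  x = 9: RHS = 4, y in [2, 9]  -> 2 point(s)
Affine points: 8. Add the point at infinity: total = 9.

#E(F_11) = 9


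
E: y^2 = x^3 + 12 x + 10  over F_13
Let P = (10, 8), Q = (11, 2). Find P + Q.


P != Q, so use the chord formula.
s = (y2 - y1) / (x2 - x1) = (7) / (1) mod 13 = 7
x3 = s^2 - x1 - x2 mod 13 = 7^2 - 10 - 11 = 2
y3 = s (x1 - x3) - y1 mod 13 = 7 * (10 - 2) - 8 = 9

P + Q = (2, 9)


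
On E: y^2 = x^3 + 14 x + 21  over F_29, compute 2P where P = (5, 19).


Doubling: s = (3 x1^2 + a) / (2 y1)
s = (3*5^2 + 14) / (2*19) mod 29 = 26
x3 = s^2 - 2 x1 mod 29 = 26^2 - 2*5 = 28
y3 = s (x1 - x3) - y1 mod 29 = 26 * (5 - 28) - 19 = 21

2P = (28, 21)


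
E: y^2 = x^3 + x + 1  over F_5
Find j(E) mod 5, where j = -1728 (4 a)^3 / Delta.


Delta = -16(4 a^3 + 27 b^2) mod 5 = 4
-1728 * (4 a)^3 = -1728 * (4*1)^3 mod 5 = 3
j = 3 * 4^(-1) mod 5 = 2

j = 2 (mod 5)


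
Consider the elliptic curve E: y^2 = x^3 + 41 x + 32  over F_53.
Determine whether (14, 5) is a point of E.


Check whether y^2 = x^3 + 41 x + 32 (mod 53) for (x, y) = (14, 5).
LHS: y^2 = 5^2 mod 53 = 25
RHS: x^3 + 41 x + 32 = 14^3 + 41*14 + 32 mod 53 = 11
LHS != RHS

No, not on the curve


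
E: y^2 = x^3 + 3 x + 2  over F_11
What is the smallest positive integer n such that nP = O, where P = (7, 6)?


Compute successive multiples of P until we hit O:
  1P = (7, 6)
  2P = (2, 7)
  3P = (6, 7)
  4P = (10, 8)
  5P = (3, 4)
  6P = (4, 1)
  7P = (4, 10)
  8P = (3, 7)
  ... (continuing to 13P)
  13P = O

ord(P) = 13


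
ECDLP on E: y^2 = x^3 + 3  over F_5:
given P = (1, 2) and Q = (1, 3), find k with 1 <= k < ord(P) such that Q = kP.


Enumerate multiples of P until we hit Q = (1, 3):
  1P = (1, 2)
  2P = (2, 1)
  3P = (3, 0)
  4P = (2, 4)
  5P = (1, 3)
Match found at i = 5.

k = 5


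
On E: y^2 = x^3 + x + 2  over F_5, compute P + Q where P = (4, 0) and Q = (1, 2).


P != Q, so use the chord formula.
s = (y2 - y1) / (x2 - x1) = (2) / (2) mod 5 = 1
x3 = s^2 - x1 - x2 mod 5 = 1^2 - 4 - 1 = 1
y3 = s (x1 - x3) - y1 mod 5 = 1 * (4 - 1) - 0 = 3

P + Q = (1, 3)


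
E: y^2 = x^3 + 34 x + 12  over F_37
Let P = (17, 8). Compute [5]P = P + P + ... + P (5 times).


k = 5 = 101_2 (binary, LSB first: 101)
Double-and-add from P = (17, 8):
  bit 0 = 1: acc = O + (17, 8) = (17, 8)
  bit 1 = 0: acc unchanged = (17, 8)
  bit 2 = 1: acc = (17, 8) + (15, 7) = (33, 21)

5P = (33, 21)


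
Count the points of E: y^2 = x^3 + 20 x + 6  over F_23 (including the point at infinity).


For each x in F_23, count y with y^2 = x^3 + 20 x + 6 mod 23:
  x = 0: RHS = 6, y in [11, 12]  -> 2 point(s)
  x = 1: RHS = 4, y in [2, 21]  -> 2 point(s)
  x = 2: RHS = 8, y in [10, 13]  -> 2 point(s)
  x = 3: RHS = 1, y in [1, 22]  -> 2 point(s)
  x = 4: RHS = 12, y in [9, 14]  -> 2 point(s)
  x = 5: RHS = 1, y in [1, 22]  -> 2 point(s)
  x = 7: RHS = 6, y in [11, 12]  -> 2 point(s)
  x = 9: RHS = 18, y in [8, 15]  -> 2 point(s)
  x = 11: RHS = 16, y in [4, 19]  -> 2 point(s)
  x = 13: RHS = 2, y in [5, 18]  -> 2 point(s)
  x = 15: RHS = 1, y in [1, 22]  -> 2 point(s)
  x = 16: RHS = 6, y in [11, 12]  -> 2 point(s)
  x = 19: RHS = 0, y in [0]  -> 1 point(s)
  x = 21: RHS = 4, y in [2, 21]  -> 2 point(s)
  x = 22: RHS = 8, y in [10, 13]  -> 2 point(s)
Affine points: 29. Add the point at infinity: total = 30.

#E(F_23) = 30


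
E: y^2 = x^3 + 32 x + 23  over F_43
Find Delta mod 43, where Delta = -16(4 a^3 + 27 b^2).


4 a^3 + 27 b^2 = 4*32^3 + 27*23^2 = 131072 + 14283 = 145355
Delta = -16 * (145355) = -2325680
Delta mod 43 = 18

Delta = 18 (mod 43)


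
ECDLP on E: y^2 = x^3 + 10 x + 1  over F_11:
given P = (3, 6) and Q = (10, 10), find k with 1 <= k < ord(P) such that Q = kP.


Enumerate multiples of P until we hit Q = (10, 10):
  1P = (3, 6)
  2P = (10, 10)
Match found at i = 2.

k = 2


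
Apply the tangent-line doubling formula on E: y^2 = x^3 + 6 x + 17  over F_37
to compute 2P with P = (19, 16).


Doubling: s = (3 x1^2 + a) / (2 y1)
s = (3*19^2 + 6) / (2*16) mod 37 = 19
x3 = s^2 - 2 x1 mod 37 = 19^2 - 2*19 = 27
y3 = s (x1 - x3) - y1 mod 37 = 19 * (19 - 27) - 16 = 17

2P = (27, 17)


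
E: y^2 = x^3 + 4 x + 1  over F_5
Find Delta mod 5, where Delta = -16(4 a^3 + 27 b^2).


4 a^3 + 27 b^2 = 4*4^3 + 27*1^2 = 256 + 27 = 283
Delta = -16 * (283) = -4528
Delta mod 5 = 2

Delta = 2 (mod 5)


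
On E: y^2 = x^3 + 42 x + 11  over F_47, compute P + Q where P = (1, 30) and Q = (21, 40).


P != Q, so use the chord formula.
s = (y2 - y1) / (x2 - x1) = (10) / (20) mod 47 = 24
x3 = s^2 - x1 - x2 mod 47 = 24^2 - 1 - 21 = 37
y3 = s (x1 - x3) - y1 mod 47 = 24 * (1 - 37) - 30 = 46

P + Q = (37, 46)


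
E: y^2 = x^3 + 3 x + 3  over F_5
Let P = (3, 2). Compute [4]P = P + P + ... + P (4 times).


k = 4 = 100_2 (binary, LSB first: 001)
Double-and-add from P = (3, 2):
  bit 0 = 0: acc unchanged = O
  bit 1 = 0: acc unchanged = O
  bit 2 = 1: acc = O + (3, 3) = (3, 3)

4P = (3, 3)


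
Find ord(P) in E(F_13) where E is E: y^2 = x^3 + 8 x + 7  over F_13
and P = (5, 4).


Compute successive multiples of P until we hit O:
  1P = (5, 4)
  2P = (4, 8)
  3P = (7, 4)
  4P = (1, 9)
  5P = (11, 10)
  6P = (11, 3)
  7P = (1, 4)
  8P = (7, 9)
  ... (continuing to 11P)
  11P = O

ord(P) = 11


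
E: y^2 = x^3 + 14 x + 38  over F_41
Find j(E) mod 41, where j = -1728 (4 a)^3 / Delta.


Delta = -16(4 a^3 + 27 b^2) mod 41 = 35
-1728 * (4 a)^3 = -1728 * (4*14)^3 mod 41 = 4
j = 4 * 35^(-1) mod 41 = 13

j = 13 (mod 41)


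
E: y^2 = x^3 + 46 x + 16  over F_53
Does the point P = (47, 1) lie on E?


Check whether y^2 = x^3 + 46 x + 16 (mod 53) for (x, y) = (47, 1).
LHS: y^2 = 1^2 mod 53 = 1
RHS: x^3 + 46 x + 16 = 47^3 + 46*47 + 16 mod 53 = 1
LHS = RHS

Yes, on the curve


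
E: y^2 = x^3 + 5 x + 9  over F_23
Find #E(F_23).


For each x in F_23, count y with y^2 = x^3 + 5 x + 9 mod 23:
  x = 0: RHS = 9, y in [3, 20]  -> 2 point(s)
  x = 2: RHS = 4, y in [2, 21]  -> 2 point(s)
  x = 4: RHS = 1, y in [1, 22]  -> 2 point(s)
  x = 6: RHS = 2, y in [5, 18]  -> 2 point(s)
  x = 8: RHS = 9, y in [3, 20]  -> 2 point(s)
  x = 9: RHS = 1, y in [1, 22]  -> 2 point(s)
  x = 10: RHS = 1, y in [1, 22]  -> 2 point(s)
  x = 12: RHS = 3, y in [7, 16]  -> 2 point(s)
  x = 15: RHS = 9, y in [3, 20]  -> 2 point(s)
  x = 17: RHS = 16, y in [4, 19]  -> 2 point(s)
  x = 20: RHS = 13, y in [6, 17]  -> 2 point(s)
  x = 22: RHS = 3, y in [7, 16]  -> 2 point(s)
Affine points: 24. Add the point at infinity: total = 25.

#E(F_23) = 25


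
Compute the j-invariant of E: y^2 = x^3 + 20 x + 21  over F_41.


Delta = -16(4 a^3 + 27 b^2) mod 41 = 23
-1728 * (4 a)^3 = -1728 * (4*20)^3 mod 41 = 7
j = 7 * 23^(-1) mod 41 = 11

j = 11 (mod 41)


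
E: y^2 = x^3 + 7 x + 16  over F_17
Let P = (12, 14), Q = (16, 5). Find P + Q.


P != Q, so use the chord formula.
s = (y2 - y1) / (x2 - x1) = (8) / (4) mod 17 = 2
x3 = s^2 - x1 - x2 mod 17 = 2^2 - 12 - 16 = 10
y3 = s (x1 - x3) - y1 mod 17 = 2 * (12 - 10) - 14 = 7

P + Q = (10, 7)


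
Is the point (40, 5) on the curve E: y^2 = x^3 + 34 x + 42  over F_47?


Check whether y^2 = x^3 + 34 x + 42 (mod 47) for (x, y) = (40, 5).
LHS: y^2 = 5^2 mod 47 = 25
RHS: x^3 + 34 x + 42 = 40^3 + 34*40 + 42 mod 47 = 25
LHS = RHS

Yes, on the curve


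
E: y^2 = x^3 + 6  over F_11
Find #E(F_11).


For each x in F_11, count y with y^2 = x^3 + 0 x + 6 mod 11:
  x = 2: RHS = 3, y in [5, 6]  -> 2 point(s)
  x = 3: RHS = 0, y in [0]  -> 1 point(s)
  x = 4: RHS = 4, y in [2, 9]  -> 2 point(s)
  x = 8: RHS = 1, y in [1, 10]  -> 2 point(s)
  x = 9: RHS = 9, y in [3, 8]  -> 2 point(s)
  x = 10: RHS = 5, y in [4, 7]  -> 2 point(s)
Affine points: 11. Add the point at infinity: total = 12.

#E(F_11) = 12


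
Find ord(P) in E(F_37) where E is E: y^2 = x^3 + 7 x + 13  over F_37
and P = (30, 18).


Compute successive multiples of P until we hit O:
  1P = (30, 18)
  2P = (13, 28)
  3P = (22, 23)
  4P = (1, 24)
  5P = (32, 36)
  6P = (19, 7)
  7P = (26, 23)
  8P = (8, 10)
  ... (continuing to 17P)
  17P = O

ord(P) = 17


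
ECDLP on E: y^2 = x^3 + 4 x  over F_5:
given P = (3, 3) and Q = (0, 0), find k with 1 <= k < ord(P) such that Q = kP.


Enumerate multiples of P until we hit Q = (0, 0):
  1P = (3, 3)
  2P = (0, 0)
Match found at i = 2.

k = 2


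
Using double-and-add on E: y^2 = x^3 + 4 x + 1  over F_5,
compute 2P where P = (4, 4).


k = 2 = 10_2 (binary, LSB first: 01)
Double-and-add from P = (4, 4):
  bit 0 = 0: acc unchanged = O
  bit 1 = 1: acc = O + (3, 0) = (3, 0)

2P = (3, 0)


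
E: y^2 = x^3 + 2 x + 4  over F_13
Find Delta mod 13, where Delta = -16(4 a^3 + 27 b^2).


4 a^3 + 27 b^2 = 4*2^3 + 27*4^2 = 32 + 432 = 464
Delta = -16 * (464) = -7424
Delta mod 13 = 12

Delta = 12 (mod 13)


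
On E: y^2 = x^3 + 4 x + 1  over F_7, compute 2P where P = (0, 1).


Doubling: s = (3 x1^2 + a) / (2 y1)
s = (3*0^2 + 4) / (2*1) mod 7 = 2
x3 = s^2 - 2 x1 mod 7 = 2^2 - 2*0 = 4
y3 = s (x1 - x3) - y1 mod 7 = 2 * (0 - 4) - 1 = 5

2P = (4, 5)


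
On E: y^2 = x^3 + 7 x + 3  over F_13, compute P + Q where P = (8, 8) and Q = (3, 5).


P != Q, so use the chord formula.
s = (y2 - y1) / (x2 - x1) = (10) / (8) mod 13 = 11
x3 = s^2 - x1 - x2 mod 13 = 11^2 - 8 - 3 = 6
y3 = s (x1 - x3) - y1 mod 13 = 11 * (8 - 6) - 8 = 1

P + Q = (6, 1)


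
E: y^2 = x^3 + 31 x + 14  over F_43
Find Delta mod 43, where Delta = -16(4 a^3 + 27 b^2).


4 a^3 + 27 b^2 = 4*31^3 + 27*14^2 = 119164 + 5292 = 124456
Delta = -16 * (124456) = -1991296
Delta mod 43 = 34

Delta = 34 (mod 43)


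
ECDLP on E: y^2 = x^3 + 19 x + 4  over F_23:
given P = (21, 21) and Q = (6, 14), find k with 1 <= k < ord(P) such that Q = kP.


Enumerate multiples of P until we hit Q = (6, 14):
  1P = (21, 21)
  2P = (8, 22)
  3P = (20, 9)
  4P = (11, 7)
  5P = (4, 12)
  6P = (6, 14)
Match found at i = 6.

k = 6


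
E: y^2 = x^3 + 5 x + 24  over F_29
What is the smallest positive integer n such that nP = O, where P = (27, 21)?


Compute successive multiples of P until we hit O:
  1P = (27, 21)
  2P = (10, 28)
  3P = (1, 28)
  4P = (0, 13)
  5P = (18, 1)
  6P = (14, 24)
  7P = (21, 20)
  8P = (6, 26)
  ... (continuing to 18P)
  18P = O

ord(P) = 18


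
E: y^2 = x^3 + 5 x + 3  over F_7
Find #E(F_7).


For each x in F_7, count y with y^2 = x^3 + 5 x + 3 mod 7:
  x = 1: RHS = 2, y in [3, 4]  -> 2 point(s)
  x = 2: RHS = 0, y in [0]  -> 1 point(s)
  x = 6: RHS = 4, y in [2, 5]  -> 2 point(s)
Affine points: 5. Add the point at infinity: total = 6.

#E(F_7) = 6


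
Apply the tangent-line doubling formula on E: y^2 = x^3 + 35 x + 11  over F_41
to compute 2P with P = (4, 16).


Doubling: s = (3 x1^2 + a) / (2 y1)
s = (3*4^2 + 35) / (2*16) mod 41 = 9
x3 = s^2 - 2 x1 mod 41 = 9^2 - 2*4 = 32
y3 = s (x1 - x3) - y1 mod 41 = 9 * (4 - 32) - 16 = 19

2P = (32, 19)


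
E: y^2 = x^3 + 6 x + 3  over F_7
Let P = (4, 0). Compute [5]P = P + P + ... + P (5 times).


k = 5 = 101_2 (binary, LSB first: 101)
Double-and-add from P = (4, 0):
  bit 0 = 1: acc = O + (4, 0) = (4, 0)
  bit 1 = 0: acc unchanged = (4, 0)
  bit 2 = 1: acc = (4, 0) + O = (4, 0)

5P = (4, 0)


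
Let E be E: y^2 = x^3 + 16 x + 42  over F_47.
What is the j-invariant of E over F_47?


Delta = -16(4 a^3 + 27 b^2) mod 47 = 32
-1728 * (4 a)^3 = -1728 * (4*16)^3 mod 47 = 40
j = 40 * 32^(-1) mod 47 = 13

j = 13 (mod 47)


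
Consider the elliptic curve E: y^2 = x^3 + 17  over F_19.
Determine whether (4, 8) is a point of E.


Check whether y^2 = x^3 + 0 x + 17 (mod 19) for (x, y) = (4, 8).
LHS: y^2 = 8^2 mod 19 = 7
RHS: x^3 + 0 x + 17 = 4^3 + 0*4 + 17 mod 19 = 5
LHS != RHS

No, not on the curve


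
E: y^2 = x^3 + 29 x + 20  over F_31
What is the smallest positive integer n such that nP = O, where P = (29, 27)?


Compute successive multiples of P until we hit O:
  1P = (29, 27)
  2P = (23, 12)
  3P = (24, 1)
  4P = (10, 16)
  5P = (12, 22)
  6P = (8, 12)
  7P = (4, 13)
  8P = (0, 19)
  ... (continuing to 37P)
  37P = O

ord(P) = 37


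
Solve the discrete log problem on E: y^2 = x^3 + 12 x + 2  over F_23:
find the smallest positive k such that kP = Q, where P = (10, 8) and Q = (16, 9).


Enumerate multiples of P until we hit Q = (16, 9):
  1P = (10, 8)
  2P = (21, 19)
  3P = (16, 9)
Match found at i = 3.

k = 3


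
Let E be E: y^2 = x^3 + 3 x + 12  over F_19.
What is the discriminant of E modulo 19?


4 a^3 + 27 b^2 = 4*3^3 + 27*12^2 = 108 + 3888 = 3996
Delta = -16 * (3996) = -63936
Delta mod 19 = 18

Delta = 18 (mod 19)


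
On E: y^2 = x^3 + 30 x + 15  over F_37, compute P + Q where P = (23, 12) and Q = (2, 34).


P != Q, so use the chord formula.
s = (y2 - y1) / (x2 - x1) = (22) / (16) mod 37 = 6
x3 = s^2 - x1 - x2 mod 37 = 6^2 - 23 - 2 = 11
y3 = s (x1 - x3) - y1 mod 37 = 6 * (23 - 11) - 12 = 23

P + Q = (11, 23)


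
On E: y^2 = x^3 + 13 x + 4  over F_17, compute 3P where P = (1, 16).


k = 3 = 11_2 (binary, LSB first: 11)
Double-and-add from P = (1, 16):
  bit 0 = 1: acc = O + (1, 16) = (1, 16)
  bit 1 = 1: acc = (1, 16) + (11, 13) = (9, 0)

3P = (9, 0)


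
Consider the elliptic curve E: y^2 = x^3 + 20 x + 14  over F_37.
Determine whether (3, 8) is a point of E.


Check whether y^2 = x^3 + 20 x + 14 (mod 37) for (x, y) = (3, 8).
LHS: y^2 = 8^2 mod 37 = 27
RHS: x^3 + 20 x + 14 = 3^3 + 20*3 + 14 mod 37 = 27
LHS = RHS

Yes, on the curve


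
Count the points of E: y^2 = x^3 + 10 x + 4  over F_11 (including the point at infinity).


For each x in F_11, count y with y^2 = x^3 + 10 x + 4 mod 11:
  x = 0: RHS = 4, y in [2, 9]  -> 2 point(s)
  x = 1: RHS = 4, y in [2, 9]  -> 2 point(s)
  x = 4: RHS = 9, y in [3, 8]  -> 2 point(s)
  x = 5: RHS = 3, y in [5, 6]  -> 2 point(s)
  x = 6: RHS = 5, y in [4, 7]  -> 2 point(s)
  x = 9: RHS = 9, y in [3, 8]  -> 2 point(s)
  x = 10: RHS = 4, y in [2, 9]  -> 2 point(s)
Affine points: 14. Add the point at infinity: total = 15.

#E(F_11) = 15


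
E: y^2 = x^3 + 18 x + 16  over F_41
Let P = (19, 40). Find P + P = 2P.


Doubling: s = (3 x1^2 + a) / (2 y1)
s = (3*19^2 + 18) / (2*40) mod 41 = 3
x3 = s^2 - 2 x1 mod 41 = 3^2 - 2*19 = 12
y3 = s (x1 - x3) - y1 mod 41 = 3 * (19 - 12) - 40 = 22

2P = (12, 22)


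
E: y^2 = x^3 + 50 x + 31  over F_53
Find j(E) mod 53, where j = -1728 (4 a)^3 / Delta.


Delta = -16(4 a^3 + 27 b^2) mod 53 = 29
-1728 * (4 a)^3 = -1728 * (4*50)^3 mod 53 = 17
j = 17 * 29^(-1) mod 53 = 28

j = 28 (mod 53)


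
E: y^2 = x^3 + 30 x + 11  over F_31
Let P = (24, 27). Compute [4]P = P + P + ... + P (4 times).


k = 4 = 100_2 (binary, LSB first: 001)
Double-and-add from P = (24, 27):
  bit 0 = 0: acc unchanged = O
  bit 1 = 0: acc unchanged = O
  bit 2 = 1: acc = O + (19, 0) = (19, 0)

4P = (19, 0)


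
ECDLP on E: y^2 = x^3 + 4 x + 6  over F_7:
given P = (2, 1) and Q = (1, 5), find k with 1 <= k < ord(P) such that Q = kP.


Enumerate multiples of P until we hit Q = (1, 5):
  1P = (2, 1)
  2P = (4, 4)
  3P = (5, 5)
  4P = (1, 5)
Match found at i = 4.

k = 4


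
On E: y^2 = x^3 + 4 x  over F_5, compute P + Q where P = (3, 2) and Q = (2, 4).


P != Q, so use the chord formula.
s = (y2 - y1) / (x2 - x1) = (2) / (4) mod 5 = 3
x3 = s^2 - x1 - x2 mod 5 = 3^2 - 3 - 2 = 4
y3 = s (x1 - x3) - y1 mod 5 = 3 * (3 - 4) - 2 = 0

P + Q = (4, 0)


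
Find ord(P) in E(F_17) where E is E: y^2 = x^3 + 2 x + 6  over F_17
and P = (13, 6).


Compute successive multiples of P until we hit O:
  1P = (13, 6)
  2P = (6, 9)
  3P = (2, 16)
  4P = (1, 14)
  5P = (11, 4)
  6P = (11, 13)
  7P = (1, 3)
  8P = (2, 1)
  ... (continuing to 11P)
  11P = O

ord(P) = 11


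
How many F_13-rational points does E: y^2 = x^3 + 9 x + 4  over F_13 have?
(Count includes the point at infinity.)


For each x in F_13, count y with y^2 = x^3 + 9 x + 4 mod 13:
  x = 0: RHS = 4, y in [2, 11]  -> 2 point(s)
  x = 1: RHS = 1, y in [1, 12]  -> 2 point(s)
  x = 2: RHS = 4, y in [2, 11]  -> 2 point(s)
  x = 4: RHS = 0, y in [0]  -> 1 point(s)
  x = 6: RHS = 1, y in [1, 12]  -> 2 point(s)
  x = 8: RHS = 3, y in [4, 9]  -> 2 point(s)
  x = 11: RHS = 4, y in [2, 11]  -> 2 point(s)
Affine points: 13. Add the point at infinity: total = 14.

#E(F_13) = 14


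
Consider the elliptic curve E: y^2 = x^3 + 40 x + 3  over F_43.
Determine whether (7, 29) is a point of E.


Check whether y^2 = x^3 + 40 x + 3 (mod 43) for (x, y) = (7, 29).
LHS: y^2 = 29^2 mod 43 = 24
RHS: x^3 + 40 x + 3 = 7^3 + 40*7 + 3 mod 43 = 24
LHS = RHS

Yes, on the curve


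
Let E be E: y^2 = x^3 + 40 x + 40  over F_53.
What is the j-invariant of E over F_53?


Delta = -16(4 a^3 + 27 b^2) mod 53 = 25
-1728 * (4 a)^3 = -1728 * (4*40)^3 mod 53 = 21
j = 21 * 25^(-1) mod 53 = 39

j = 39 (mod 53)


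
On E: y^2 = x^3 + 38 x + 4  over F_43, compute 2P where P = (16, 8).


Doubling: s = (3 x1^2 + a) / (2 y1)
s = (3*16^2 + 38) / (2*8) mod 43 = 2
x3 = s^2 - 2 x1 mod 43 = 2^2 - 2*16 = 15
y3 = s (x1 - x3) - y1 mod 43 = 2 * (16 - 15) - 8 = 37

2P = (15, 37)


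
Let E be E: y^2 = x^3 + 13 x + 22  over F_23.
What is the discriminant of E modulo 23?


4 a^3 + 27 b^2 = 4*13^3 + 27*22^2 = 8788 + 13068 = 21856
Delta = -16 * (21856) = -349696
Delta mod 23 = 19

Delta = 19 (mod 23)


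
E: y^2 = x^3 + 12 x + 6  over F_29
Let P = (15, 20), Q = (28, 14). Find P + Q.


P != Q, so use the chord formula.
s = (y2 - y1) / (x2 - x1) = (23) / (13) mod 29 = 4
x3 = s^2 - x1 - x2 mod 29 = 4^2 - 15 - 28 = 2
y3 = s (x1 - x3) - y1 mod 29 = 4 * (15 - 2) - 20 = 3

P + Q = (2, 3)


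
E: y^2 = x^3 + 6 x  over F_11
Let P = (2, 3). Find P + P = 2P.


Doubling: s = (3 x1^2 + a) / (2 y1)
s = (3*2^2 + 6) / (2*3) mod 11 = 3
x3 = s^2 - 2 x1 mod 11 = 3^2 - 2*2 = 5
y3 = s (x1 - x3) - y1 mod 11 = 3 * (2 - 5) - 3 = 10

2P = (5, 10)


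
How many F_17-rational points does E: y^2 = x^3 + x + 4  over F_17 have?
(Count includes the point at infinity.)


For each x in F_17, count y with y^2 = x^3 + 1 x + 4 mod 17:
  x = 0: RHS = 4, y in [2, 15]  -> 2 point(s)
  x = 3: RHS = 0, y in [0]  -> 1 point(s)
  x = 4: RHS = 4, y in [2, 15]  -> 2 point(s)
  x = 5: RHS = 15, y in [7, 10]  -> 2 point(s)
  x = 13: RHS = 4, y in [2, 15]  -> 2 point(s)
  x = 14: RHS = 8, y in [5, 12]  -> 2 point(s)
  x = 16: RHS = 2, y in [6, 11]  -> 2 point(s)
Affine points: 13. Add the point at infinity: total = 14.

#E(F_17) = 14


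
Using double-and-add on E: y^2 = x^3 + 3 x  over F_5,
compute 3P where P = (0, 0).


k = 3 = 11_2 (binary, LSB first: 11)
Double-and-add from P = (0, 0):
  bit 0 = 1: acc = O + (0, 0) = (0, 0)
  bit 1 = 1: acc = (0, 0) + O = (0, 0)

3P = (0, 0)


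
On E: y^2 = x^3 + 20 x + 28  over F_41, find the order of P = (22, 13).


Compute successive multiples of P until we hit O:
  1P = (22, 13)
  2P = (6, 35)
  3P = (4, 34)
  4P = (38, 33)
  5P = (21, 19)
  6P = (34, 18)
  7P = (35, 26)
  8P = (26, 24)
  ... (continuing to 49P)
  49P = O

ord(P) = 49


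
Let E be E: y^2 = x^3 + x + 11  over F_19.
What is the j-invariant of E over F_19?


Delta = -16(4 a^3 + 27 b^2) mod 19 = 9
-1728 * (4 a)^3 = -1728 * (4*1)^3 mod 19 = 7
j = 7 * 9^(-1) mod 19 = 5

j = 5 (mod 19)


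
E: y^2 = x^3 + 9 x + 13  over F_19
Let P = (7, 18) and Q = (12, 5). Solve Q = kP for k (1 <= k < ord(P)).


Enumerate multiples of P until we hit Q = (12, 5):
  1P = (7, 18)
  2P = (9, 5)
  3P = (12, 5)
Match found at i = 3.

k = 3


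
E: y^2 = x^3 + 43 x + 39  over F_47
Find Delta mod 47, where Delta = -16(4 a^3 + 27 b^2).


4 a^3 + 27 b^2 = 4*43^3 + 27*39^2 = 318028 + 41067 = 359095
Delta = -16 * (359095) = -5745520
Delta mod 47 = 42

Delta = 42 (mod 47)


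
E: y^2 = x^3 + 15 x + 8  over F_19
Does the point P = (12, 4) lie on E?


Check whether y^2 = x^3 + 15 x + 8 (mod 19) for (x, y) = (12, 4).
LHS: y^2 = 4^2 mod 19 = 16
RHS: x^3 + 15 x + 8 = 12^3 + 15*12 + 8 mod 19 = 16
LHS = RHS

Yes, on the curve


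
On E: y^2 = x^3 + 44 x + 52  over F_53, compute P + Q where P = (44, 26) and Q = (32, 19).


P != Q, so use the chord formula.
s = (y2 - y1) / (x2 - x1) = (46) / (41) mod 53 = 5
x3 = s^2 - x1 - x2 mod 53 = 5^2 - 44 - 32 = 2
y3 = s (x1 - x3) - y1 mod 53 = 5 * (44 - 2) - 26 = 25

P + Q = (2, 25)


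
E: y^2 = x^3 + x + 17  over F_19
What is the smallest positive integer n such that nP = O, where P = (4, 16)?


Compute successive multiples of P until we hit O:
  1P = (4, 16)
  2P = (17, 11)
  3P = (14, 1)
  4P = (8, 9)
  5P = (16, 5)
  6P = (10, 18)
  7P = (3, 16)
  8P = (12, 3)
  ... (continuing to 28P)
  28P = O

ord(P) = 28


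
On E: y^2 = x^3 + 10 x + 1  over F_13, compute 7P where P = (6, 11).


k = 7 = 111_2 (binary, LSB first: 111)
Double-and-add from P = (6, 11):
  bit 0 = 1: acc = O + (6, 11) = (6, 11)
  bit 1 = 1: acc = (6, 11) + (10, 3) = (1, 5)
  bit 2 = 1: acc = (1, 5) + (9, 1) = (0, 1)

7P = (0, 1)


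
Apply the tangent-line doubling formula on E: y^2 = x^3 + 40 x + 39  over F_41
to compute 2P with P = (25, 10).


Doubling: s = (3 x1^2 + a) / (2 y1)
s = (3*25^2 + 40) / (2*10) mod 41 = 24
x3 = s^2 - 2 x1 mod 41 = 24^2 - 2*25 = 34
y3 = s (x1 - x3) - y1 mod 41 = 24 * (25 - 34) - 10 = 20

2P = (34, 20)


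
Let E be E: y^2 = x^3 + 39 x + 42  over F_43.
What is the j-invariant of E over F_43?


Delta = -16(4 a^3 + 27 b^2) mod 43 = 9
-1728 * (4 a)^3 = -1728 * (4*39)^3 mod 43 = 2
j = 2 * 9^(-1) mod 43 = 5

j = 5 (mod 43)


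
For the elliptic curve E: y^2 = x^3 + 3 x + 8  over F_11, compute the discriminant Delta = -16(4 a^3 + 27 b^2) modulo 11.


4 a^3 + 27 b^2 = 4*3^3 + 27*8^2 = 108 + 1728 = 1836
Delta = -16 * (1836) = -29376
Delta mod 11 = 5

Delta = 5 (mod 11)


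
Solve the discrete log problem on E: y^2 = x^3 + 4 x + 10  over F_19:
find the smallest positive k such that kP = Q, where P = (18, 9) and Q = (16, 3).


Enumerate multiples of P until we hit Q = (16, 3):
  1P = (18, 9)
  2P = (13, 13)
  3P = (16, 16)
  4P = (2, 11)
  5P = (10, 9)
  6P = (10, 10)
  7P = (2, 8)
  8P = (16, 3)
Match found at i = 8.

k = 8


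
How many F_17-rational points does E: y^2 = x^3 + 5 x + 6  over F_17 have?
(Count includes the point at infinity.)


For each x in F_17, count y with y^2 = x^3 + 5 x + 6 mod 17:
  x = 9: RHS = 15, y in [7, 10]  -> 2 point(s)
  x = 10: RHS = 2, y in [6, 11]  -> 2 point(s)
  x = 11: RHS = 15, y in [7, 10]  -> 2 point(s)
  x = 12: RHS = 9, y in [3, 14]  -> 2 point(s)
  x = 14: RHS = 15, y in [7, 10]  -> 2 point(s)
  x = 16: RHS = 0, y in [0]  -> 1 point(s)
Affine points: 11. Add the point at infinity: total = 12.

#E(F_17) = 12


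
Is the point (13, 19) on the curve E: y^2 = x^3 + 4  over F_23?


Check whether y^2 = x^3 + 0 x + 4 (mod 23) for (x, y) = (13, 19).
LHS: y^2 = 19^2 mod 23 = 16
RHS: x^3 + 0 x + 4 = 13^3 + 0*13 + 4 mod 23 = 16
LHS = RHS

Yes, on the curve


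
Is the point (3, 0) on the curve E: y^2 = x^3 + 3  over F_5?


Check whether y^2 = x^3 + 0 x + 3 (mod 5) for (x, y) = (3, 0).
LHS: y^2 = 0^2 mod 5 = 0
RHS: x^3 + 0 x + 3 = 3^3 + 0*3 + 3 mod 5 = 0
LHS = RHS

Yes, on the curve


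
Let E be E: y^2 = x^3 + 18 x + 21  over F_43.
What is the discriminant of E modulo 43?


4 a^3 + 27 b^2 = 4*18^3 + 27*21^2 = 23328 + 11907 = 35235
Delta = -16 * (35235) = -563760
Delta mod 43 = 13

Delta = 13 (mod 43)


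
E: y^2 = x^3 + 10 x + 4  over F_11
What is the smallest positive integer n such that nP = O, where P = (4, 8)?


Compute successive multiples of P until we hit O:
  1P = (4, 8)
  2P = (6, 4)
  3P = (5, 5)
  4P = (0, 2)
  5P = (1, 2)
  6P = (10, 2)
  7P = (9, 8)
  8P = (9, 3)
  ... (continuing to 15P)
  15P = O

ord(P) = 15


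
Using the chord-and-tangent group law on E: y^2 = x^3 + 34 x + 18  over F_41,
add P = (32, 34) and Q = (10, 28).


P != Q, so use the chord formula.
s = (y2 - y1) / (x2 - x1) = (35) / (19) mod 41 = 4
x3 = s^2 - x1 - x2 mod 41 = 4^2 - 32 - 10 = 15
y3 = s (x1 - x3) - y1 mod 41 = 4 * (32 - 15) - 34 = 34

P + Q = (15, 34)


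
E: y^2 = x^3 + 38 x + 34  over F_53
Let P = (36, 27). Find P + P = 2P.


Doubling: s = (3 x1^2 + a) / (2 y1)
s = (3*36^2 + 38) / (2*27) mod 53 = 4
x3 = s^2 - 2 x1 mod 53 = 4^2 - 2*36 = 50
y3 = s (x1 - x3) - y1 mod 53 = 4 * (36 - 50) - 27 = 23

2P = (50, 23)


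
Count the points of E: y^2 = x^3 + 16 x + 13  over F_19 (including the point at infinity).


For each x in F_19, count y with y^2 = x^3 + 16 x + 13 mod 19:
  x = 1: RHS = 11, y in [7, 12]  -> 2 point(s)
  x = 5: RHS = 9, y in [3, 16]  -> 2 point(s)
  x = 8: RHS = 7, y in [8, 11]  -> 2 point(s)
  x = 11: RHS = 0, y in [0]  -> 1 point(s)
  x = 13: RHS = 5, y in [9, 10]  -> 2 point(s)
  x = 14: RHS = 17, y in [6, 13]  -> 2 point(s)
  x = 17: RHS = 11, y in [7, 12]  -> 2 point(s)
Affine points: 13. Add the point at infinity: total = 14.

#E(F_19) = 14


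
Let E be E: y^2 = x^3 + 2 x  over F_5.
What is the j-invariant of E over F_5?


Delta = -16(4 a^3 + 27 b^2) mod 5 = 3
-1728 * (4 a)^3 = -1728 * (4*2)^3 mod 5 = 4
j = 4 * 3^(-1) mod 5 = 3

j = 3 (mod 5)


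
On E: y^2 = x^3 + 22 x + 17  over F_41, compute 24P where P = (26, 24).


k = 24 = 11000_2 (binary, LSB first: 00011)
Double-and-add from P = (26, 24):
  bit 0 = 0: acc unchanged = O
  bit 1 = 0: acc unchanged = O
  bit 2 = 0: acc unchanged = O
  bit 3 = 1: acc = O + (11, 14) = (11, 14)
  bit 4 = 1: acc = (11, 14) + (21, 33) = (4, 28)

24P = (4, 28)


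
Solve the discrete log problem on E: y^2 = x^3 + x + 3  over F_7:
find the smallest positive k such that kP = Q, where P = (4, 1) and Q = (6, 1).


Enumerate multiples of P until we hit Q = (6, 1):
  1P = (4, 1)
  2P = (6, 6)
  3P = (5, 0)
  4P = (6, 1)
Match found at i = 4.

k = 4


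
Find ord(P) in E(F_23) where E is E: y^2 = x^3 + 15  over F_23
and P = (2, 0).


Compute successive multiples of P until we hit O:
  1P = (2, 0)
  2P = O

ord(P) = 2


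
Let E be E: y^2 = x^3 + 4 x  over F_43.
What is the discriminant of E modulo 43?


4 a^3 + 27 b^2 = 4*4^3 + 27*0^2 = 256 + 0 = 256
Delta = -16 * (256) = -4096
Delta mod 43 = 32

Delta = 32 (mod 43)


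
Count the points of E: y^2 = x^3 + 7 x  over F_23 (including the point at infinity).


For each x in F_23, count y with y^2 = x^3 + 7 x + 0 mod 23:
  x = 0: RHS = 0, y in [0]  -> 1 point(s)
  x = 1: RHS = 8, y in [10, 13]  -> 2 point(s)
  x = 3: RHS = 2, y in [5, 18]  -> 2 point(s)
  x = 4: RHS = 0, y in [0]  -> 1 point(s)
  x = 7: RHS = 1, y in [1, 22]  -> 2 point(s)
  x = 8: RHS = 16, y in [4, 19]  -> 2 point(s)
  x = 10: RHS = 12, y in [9, 14]  -> 2 point(s)
  x = 12: RHS = 18, y in [8, 15]  -> 2 point(s)
  x = 14: RHS = 13, y in [6, 17]  -> 2 point(s)
  x = 17: RHS = 18, y in [8, 15]  -> 2 point(s)
  x = 18: RHS = 1, y in [1, 22]  -> 2 point(s)
  x = 19: RHS = 0, y in [0]  -> 1 point(s)
  x = 21: RHS = 1, y in [1, 22]  -> 2 point(s)
Affine points: 23. Add the point at infinity: total = 24.

#E(F_23) = 24


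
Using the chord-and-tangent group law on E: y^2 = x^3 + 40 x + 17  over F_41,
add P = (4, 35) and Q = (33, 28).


P != Q, so use the chord formula.
s = (y2 - y1) / (x2 - x1) = (34) / (29) mod 41 = 4
x3 = s^2 - x1 - x2 mod 41 = 4^2 - 4 - 33 = 20
y3 = s (x1 - x3) - y1 mod 41 = 4 * (4 - 20) - 35 = 24

P + Q = (20, 24)


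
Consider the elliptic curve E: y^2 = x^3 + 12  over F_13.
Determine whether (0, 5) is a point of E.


Check whether y^2 = x^3 + 0 x + 12 (mod 13) for (x, y) = (0, 5).
LHS: y^2 = 5^2 mod 13 = 12
RHS: x^3 + 0 x + 12 = 0^3 + 0*0 + 12 mod 13 = 12
LHS = RHS

Yes, on the curve


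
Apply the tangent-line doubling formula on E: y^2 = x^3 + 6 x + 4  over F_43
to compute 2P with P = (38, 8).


Doubling: s = (3 x1^2 + a) / (2 y1)
s = (3*38^2 + 6) / (2*8) mod 43 = 40
x3 = s^2 - 2 x1 mod 43 = 40^2 - 2*38 = 19
y3 = s (x1 - x3) - y1 mod 43 = 40 * (38 - 19) - 8 = 21

2P = (19, 21)


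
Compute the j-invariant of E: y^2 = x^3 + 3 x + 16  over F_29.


Delta = -16(4 a^3 + 27 b^2) mod 29 = 26
-1728 * (4 a)^3 = -1728 * (4*3)^3 mod 29 = 1
j = 1 * 26^(-1) mod 29 = 19

j = 19 (mod 29)


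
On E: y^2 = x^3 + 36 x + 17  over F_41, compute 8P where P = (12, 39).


k = 8 = 1000_2 (binary, LSB first: 0001)
Double-and-add from P = (12, 39):
  bit 0 = 0: acc unchanged = O
  bit 1 = 0: acc unchanged = O
  bit 2 = 0: acc unchanged = O
  bit 3 = 1: acc = O + (12, 2) = (12, 2)

8P = (12, 2)


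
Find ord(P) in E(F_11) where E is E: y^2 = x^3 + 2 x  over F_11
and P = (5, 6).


Compute successive multiples of P until we hit O:
  1P = (5, 6)
  2P = (1, 5)
  3P = (3, 0)
  4P = (1, 6)
  5P = (5, 5)
  6P = O

ord(P) = 6


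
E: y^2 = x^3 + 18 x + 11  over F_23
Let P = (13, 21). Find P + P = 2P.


Doubling: s = (3 x1^2 + a) / (2 y1)
s = (3*13^2 + 18) / (2*21) mod 23 = 1
x3 = s^2 - 2 x1 mod 23 = 1^2 - 2*13 = 21
y3 = s (x1 - x3) - y1 mod 23 = 1 * (13 - 21) - 21 = 17

2P = (21, 17)


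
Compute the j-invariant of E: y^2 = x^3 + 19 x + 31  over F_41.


Delta = -16(4 a^3 + 27 b^2) mod 41 = 25
-1728 * (4 a)^3 = -1728 * (4*19)^3 mod 41 = 25
j = 25 * 25^(-1) mod 41 = 1

j = 1 (mod 41)


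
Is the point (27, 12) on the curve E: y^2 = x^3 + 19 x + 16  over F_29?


Check whether y^2 = x^3 + 19 x + 16 (mod 29) for (x, y) = (27, 12).
LHS: y^2 = 12^2 mod 29 = 28
RHS: x^3 + 19 x + 16 = 27^3 + 19*27 + 16 mod 29 = 28
LHS = RHS

Yes, on the curve


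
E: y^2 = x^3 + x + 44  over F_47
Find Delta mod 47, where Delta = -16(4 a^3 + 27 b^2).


4 a^3 + 27 b^2 = 4*1^3 + 27*44^2 = 4 + 52272 = 52276
Delta = -16 * (52276) = -836416
Delta mod 47 = 43

Delta = 43 (mod 47)


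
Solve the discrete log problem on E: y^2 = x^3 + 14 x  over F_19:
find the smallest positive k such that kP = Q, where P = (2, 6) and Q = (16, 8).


Enumerate multiples of P until we hit Q = (16, 8):
  1P = (2, 6)
  2P = (16, 8)
Match found at i = 2.

k = 2


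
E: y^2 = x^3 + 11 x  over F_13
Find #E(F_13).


For each x in F_13, count y with y^2 = x^3 + 11 x + 0 mod 13:
  x = 0: RHS = 0, y in [0]  -> 1 point(s)
  x = 1: RHS = 12, y in [5, 8]  -> 2 point(s)
  x = 2: RHS = 4, y in [2, 11]  -> 2 point(s)
  x = 4: RHS = 4, y in [2, 11]  -> 2 point(s)
  x = 6: RHS = 9, y in [3, 10]  -> 2 point(s)
  x = 7: RHS = 4, y in [2, 11]  -> 2 point(s)
  x = 9: RHS = 9, y in [3, 10]  -> 2 point(s)
  x = 11: RHS = 9, y in [3, 10]  -> 2 point(s)
  x = 12: RHS = 1, y in [1, 12]  -> 2 point(s)
Affine points: 17. Add the point at infinity: total = 18.

#E(F_13) = 18


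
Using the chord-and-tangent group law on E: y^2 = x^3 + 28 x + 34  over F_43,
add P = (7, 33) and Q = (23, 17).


P != Q, so use the chord formula.
s = (y2 - y1) / (x2 - x1) = (27) / (16) mod 43 = 42
x3 = s^2 - x1 - x2 mod 43 = 42^2 - 7 - 23 = 14
y3 = s (x1 - x3) - y1 mod 43 = 42 * (7 - 14) - 33 = 17

P + Q = (14, 17)


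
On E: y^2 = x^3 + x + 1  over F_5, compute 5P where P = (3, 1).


k = 5 = 101_2 (binary, LSB first: 101)
Double-and-add from P = (3, 1):
  bit 0 = 1: acc = O + (3, 1) = (3, 1)
  bit 1 = 0: acc unchanged = (3, 1)
  bit 2 = 1: acc = (3, 1) + (4, 2) = (4, 3)

5P = (4, 3)


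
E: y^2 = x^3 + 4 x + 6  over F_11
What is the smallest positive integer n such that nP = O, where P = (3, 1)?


Compute successive multiples of P until we hit O:
  1P = (3, 1)
  2P = (6, 2)
  3P = (7, 5)
  4P = (2, 0)
  5P = (7, 6)
  6P = (6, 9)
  7P = (3, 10)
  8P = O

ord(P) = 8


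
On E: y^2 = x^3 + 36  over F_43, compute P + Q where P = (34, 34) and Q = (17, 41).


P != Q, so use the chord formula.
s = (y2 - y1) / (x2 - x1) = (7) / (26) mod 43 = 35
x3 = s^2 - x1 - x2 mod 43 = 35^2 - 34 - 17 = 13
y3 = s (x1 - x3) - y1 mod 43 = 35 * (34 - 13) - 34 = 13

P + Q = (13, 13)


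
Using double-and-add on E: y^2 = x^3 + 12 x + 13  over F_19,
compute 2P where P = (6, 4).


k = 2 = 10_2 (binary, LSB first: 01)
Double-and-add from P = (6, 4):
  bit 0 = 0: acc unchanged = O
  bit 1 = 1: acc = O + (4, 7) = (4, 7)

2P = (4, 7)


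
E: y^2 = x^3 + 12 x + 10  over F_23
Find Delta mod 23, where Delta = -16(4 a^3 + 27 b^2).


4 a^3 + 27 b^2 = 4*12^3 + 27*10^2 = 6912 + 2700 = 9612
Delta = -16 * (9612) = -153792
Delta mod 23 = 9

Delta = 9 (mod 23)


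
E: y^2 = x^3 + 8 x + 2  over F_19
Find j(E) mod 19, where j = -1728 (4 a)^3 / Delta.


Delta = -16(4 a^3 + 27 b^2) mod 19 = 8
-1728 * (4 a)^3 = -1728 * (4*8)^3 mod 19 = 12
j = 12 * 8^(-1) mod 19 = 11

j = 11 (mod 19)


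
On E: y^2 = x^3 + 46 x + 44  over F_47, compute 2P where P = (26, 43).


Doubling: s = (3 x1^2 + a) / (2 y1)
s = (3*26^2 + 46) / (2*43) mod 47 = 11
x3 = s^2 - 2 x1 mod 47 = 11^2 - 2*26 = 22
y3 = s (x1 - x3) - y1 mod 47 = 11 * (26 - 22) - 43 = 1

2P = (22, 1)


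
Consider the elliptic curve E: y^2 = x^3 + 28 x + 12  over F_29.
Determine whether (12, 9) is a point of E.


Check whether y^2 = x^3 + 28 x + 12 (mod 29) for (x, y) = (12, 9).
LHS: y^2 = 9^2 mod 29 = 23
RHS: x^3 + 28 x + 12 = 12^3 + 28*12 + 12 mod 29 = 17
LHS != RHS

No, not on the curve


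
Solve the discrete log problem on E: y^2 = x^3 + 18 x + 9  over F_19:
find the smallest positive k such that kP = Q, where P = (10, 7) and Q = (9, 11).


Enumerate multiples of P until we hit Q = (9, 11):
  1P = (10, 7)
  2P = (0, 3)
  3P = (16, 2)
  4P = (9, 8)
  5P = (1, 3)
  6P = (15, 14)
  7P = (18, 16)
  8P = (8, 0)
  9P = (18, 3)
  10P = (15, 5)
  11P = (1, 16)
  12P = (9, 11)
Match found at i = 12.

k = 12


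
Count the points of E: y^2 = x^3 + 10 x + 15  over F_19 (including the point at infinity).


For each x in F_19, count y with y^2 = x^3 + 10 x + 15 mod 19:
  x = 1: RHS = 7, y in [8, 11]  -> 2 point(s)
  x = 2: RHS = 5, y in [9, 10]  -> 2 point(s)
  x = 4: RHS = 5, y in [9, 10]  -> 2 point(s)
  x = 5: RHS = 0, y in [0]  -> 1 point(s)
  x = 6: RHS = 6, y in [5, 14]  -> 2 point(s)
  x = 9: RHS = 17, y in [6, 13]  -> 2 point(s)
  x = 12: RHS = 1, y in [1, 18]  -> 2 point(s)
  x = 13: RHS = 5, y in [9, 10]  -> 2 point(s)
  x = 14: RHS = 11, y in [7, 12]  -> 2 point(s)
  x = 15: RHS = 6, y in [5, 14]  -> 2 point(s)
  x = 17: RHS = 6, y in [5, 14]  -> 2 point(s)
  x = 18: RHS = 4, y in [2, 17]  -> 2 point(s)
Affine points: 23. Add the point at infinity: total = 24.

#E(F_19) = 24


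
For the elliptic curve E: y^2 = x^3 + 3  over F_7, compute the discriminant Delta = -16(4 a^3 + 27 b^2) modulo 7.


4 a^3 + 27 b^2 = 4*0^3 + 27*3^2 = 0 + 243 = 243
Delta = -16 * (243) = -3888
Delta mod 7 = 4

Delta = 4 (mod 7)


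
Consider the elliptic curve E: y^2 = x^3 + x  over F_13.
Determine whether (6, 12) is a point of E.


Check whether y^2 = x^3 + 1 x + 0 (mod 13) for (x, y) = (6, 12).
LHS: y^2 = 12^2 mod 13 = 1
RHS: x^3 + 1 x + 0 = 6^3 + 1*6 + 0 mod 13 = 1
LHS = RHS

Yes, on the curve


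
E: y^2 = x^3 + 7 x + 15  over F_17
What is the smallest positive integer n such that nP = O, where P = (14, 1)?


Compute successive multiples of P until we hit O:
  1P = (14, 1)
  2P = (6, 16)
  3P = (13, 12)
  4P = (9, 12)
  5P = (7, 4)
  6P = (0, 10)
  7P = (12, 5)
  8P = (12, 12)
  ... (continuing to 15P)
  15P = O

ord(P) = 15


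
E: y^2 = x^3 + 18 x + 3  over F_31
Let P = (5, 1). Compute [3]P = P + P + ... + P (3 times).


k = 3 = 11_2 (binary, LSB first: 11)
Double-and-add from P = (5, 1):
  bit 0 = 1: acc = O + (5, 1) = (5, 1)
  bit 1 = 1: acc = (5, 1) + (21, 30) = (21, 1)

3P = (21, 1)


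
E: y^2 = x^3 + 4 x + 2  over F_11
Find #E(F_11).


For each x in F_11, count y with y^2 = x^3 + 4 x + 2 mod 11:
  x = 4: RHS = 5, y in [4, 7]  -> 2 point(s)
  x = 5: RHS = 4, y in [2, 9]  -> 2 point(s)
  x = 6: RHS = 0, y in [0]  -> 1 point(s)
Affine points: 5. Add the point at infinity: total = 6.

#E(F_11) = 6


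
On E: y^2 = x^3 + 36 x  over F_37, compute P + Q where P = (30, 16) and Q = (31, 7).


P != Q, so use the chord formula.
s = (y2 - y1) / (x2 - x1) = (28) / (1) mod 37 = 28
x3 = s^2 - x1 - x2 mod 37 = 28^2 - 30 - 31 = 20
y3 = s (x1 - x3) - y1 mod 37 = 28 * (30 - 20) - 16 = 5

P + Q = (20, 5)


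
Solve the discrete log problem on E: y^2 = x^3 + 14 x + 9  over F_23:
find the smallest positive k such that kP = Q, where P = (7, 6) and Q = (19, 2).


Enumerate multiples of P until we hit Q = (19, 2):
  1P = (7, 6)
  2P = (9, 17)
  3P = (20, 3)
  4P = (0, 3)
  5P = (19, 2)
Match found at i = 5.

k = 5


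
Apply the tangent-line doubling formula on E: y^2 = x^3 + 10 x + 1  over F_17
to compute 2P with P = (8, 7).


Doubling: s = (3 x1^2 + a) / (2 y1)
s = (3*8^2 + 10) / (2*7) mod 17 = 12
x3 = s^2 - 2 x1 mod 17 = 12^2 - 2*8 = 9
y3 = s (x1 - x3) - y1 mod 17 = 12 * (8 - 9) - 7 = 15

2P = (9, 15)


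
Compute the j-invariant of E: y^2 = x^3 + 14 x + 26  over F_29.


Delta = -16(4 a^3 + 27 b^2) mod 29 = 6
-1728 * (4 a)^3 = -1728 * (4*14)^3 mod 29 = 20
j = 20 * 6^(-1) mod 29 = 13

j = 13 (mod 29)
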